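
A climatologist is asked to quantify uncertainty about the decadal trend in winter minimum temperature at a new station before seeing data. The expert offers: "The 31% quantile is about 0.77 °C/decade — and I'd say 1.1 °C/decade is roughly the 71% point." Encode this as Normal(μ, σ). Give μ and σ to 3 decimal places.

μ = 0.926, σ = 0.315

For Normal(μ,σ), the p-quantile is μ + z_p·σ. Here z_{0.31} = -0.4959, z_{0.71} = 0.5534.
So 0.77 = μ − 0.4959σ and 1.1 = μ + 0.5534σ.
Subtracting: σ = (1.1 − 0.77)/(0.5534 − (-0.4959)) = 0.315.
Then μ = 0.77 − (-0.4959)·0.315 = 0.926.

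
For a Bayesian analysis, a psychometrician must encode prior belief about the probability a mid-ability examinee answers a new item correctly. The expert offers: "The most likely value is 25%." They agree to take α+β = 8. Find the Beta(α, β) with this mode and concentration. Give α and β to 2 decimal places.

α = 2.50, β = 5.50

For α,β > 1 the Beta mode is (α−1)/(α+β−2). With α+β = 8, the mode is (α−1)/6.
Set (α−1)/6 = 0.25 → α = 1 + 0.25·6 = 2.50.
β = 8 − α = 5.50.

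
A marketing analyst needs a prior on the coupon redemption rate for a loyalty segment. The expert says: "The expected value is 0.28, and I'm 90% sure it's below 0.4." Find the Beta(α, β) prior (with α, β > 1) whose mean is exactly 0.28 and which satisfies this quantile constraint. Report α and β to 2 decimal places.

α ≈ 6.73, β ≈ 17.31

With mean 0.28 fixed, write α = 0.28s, β = 0.72s where s = α+β.
Need P(θ < 0.4) = 0.9 under Beta(0.28s, 0.72s). Normal approximation: (q−m)/√(m(1−m)/s) ≈ z_{0.9} = 1.28, so s ≈ 0.28·0.72·(1.28)²/(0.4−0.28)² = 23.0.
At s = 23.0: P(θ<0.4) ≈ 0.895. Adjusting to match 0.9 gives s ≈ 24.04.
So α = 0.28·24.04 ≈ 6.73, β = 0.72·24.04 ≈ 17.31.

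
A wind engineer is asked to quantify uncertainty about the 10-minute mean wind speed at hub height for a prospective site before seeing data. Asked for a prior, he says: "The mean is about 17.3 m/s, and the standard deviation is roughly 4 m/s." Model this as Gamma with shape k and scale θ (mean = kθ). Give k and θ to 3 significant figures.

For Gamma(k, scale θ): mean = kθ, variance = kθ², so CV = 1/√k.
CV = SD/mean = 4/17.3 = 0.2312, hence k = 1/CV² = 18.7.
Then θ = mean/k = 17.3/18.7 = 0.925.

k ≈ 18.7, θ ≈ 0.925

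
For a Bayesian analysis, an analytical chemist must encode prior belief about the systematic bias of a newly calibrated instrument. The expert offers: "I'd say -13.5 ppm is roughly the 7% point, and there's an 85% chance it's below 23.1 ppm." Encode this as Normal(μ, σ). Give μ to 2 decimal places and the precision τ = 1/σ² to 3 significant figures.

μ = 8.00, τ = 0.00471

For Normal(μ,σ), the p-quantile is μ + z_p·σ. Here z_{0.07} = -1.476, z_{0.85} = 1.036.
So -13.5 = μ − 1.476σ and 23.1 = μ + 1.036σ.
Subtracting: σ = (23.1 − -13.5)/(1.036 − (-1.476)) = 14.57.
Then μ = -13.5 − (-1.476)·14.57 = 8.00.
Precision τ = 1/σ² = 1/14.57² = 0.00471.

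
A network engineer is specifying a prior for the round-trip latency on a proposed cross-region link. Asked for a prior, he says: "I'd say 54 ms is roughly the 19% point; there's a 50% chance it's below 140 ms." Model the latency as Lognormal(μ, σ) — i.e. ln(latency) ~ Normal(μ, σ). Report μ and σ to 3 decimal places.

If T ~ Lognormal(μ,σ) then ln T ~ Normal(μ,σ), so the p-quantile of ln T is μ + z_p·σ.
ln(54) = 3.989 and ln(140) = 4.942; z_{0.19} = -0.8779, z_{0.5} = 0.
σ = (4.942 − 3.989)/(0 − (-0.8779)) = 1.085.
μ = 3.989 − (-0.8779)·1.085 = 4.942.

μ ≈ 4.942, σ ≈ 1.085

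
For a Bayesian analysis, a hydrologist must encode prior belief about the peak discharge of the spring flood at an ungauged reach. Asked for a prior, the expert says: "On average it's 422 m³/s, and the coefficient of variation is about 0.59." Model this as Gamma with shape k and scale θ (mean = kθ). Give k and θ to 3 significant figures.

For Gamma(k, scale θ): mean = kθ, variance = kθ², so CV = 1/√k.
CV = 0.59, hence k = 1/CV² = 2.87.
Then θ = mean/k = 422/2.87 = 147.

k ≈ 2.87, θ ≈ 147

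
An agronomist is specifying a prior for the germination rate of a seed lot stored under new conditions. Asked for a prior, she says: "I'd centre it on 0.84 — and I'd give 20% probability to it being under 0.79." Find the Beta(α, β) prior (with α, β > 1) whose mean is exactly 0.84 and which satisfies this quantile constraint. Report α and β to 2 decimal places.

α ≈ 28.83, β ≈ 5.49

With mean 0.84 fixed, write α = 0.84s, β = 0.16s where s = α+β.
Need P(θ < 0.79) = 0.2 under Beta(0.84s, 0.16s). Normal approximation: (q−m)/√(m(1−m)/s) ≈ z_{0.2} = -0.842, so s ≈ 0.84·0.16·(-0.842)²/(0.79−0.84)² = 38.1.
At s = 38.1: P(θ<0.79) ≈ 0.190. Adjusting to match 0.2 gives s ≈ 34.32.
So α = 0.84·34.32 ≈ 28.83, β = 0.16·34.32 ≈ 5.49.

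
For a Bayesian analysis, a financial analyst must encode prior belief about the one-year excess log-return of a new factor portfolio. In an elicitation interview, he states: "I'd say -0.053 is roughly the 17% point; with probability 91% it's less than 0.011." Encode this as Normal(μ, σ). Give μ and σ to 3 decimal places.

μ = -0.026, σ = 0.028

For Normal(μ,σ), the p-quantile is μ + z_p·σ. Here z_{0.17} = -0.9542, z_{0.91} = 1.341.
So -0.053 = μ − 0.9542σ and 0.011 = μ + 1.341σ.
Subtracting: σ = (0.011 − -0.053)/(1.341 − (-0.9542)) = 0.028.
Then μ = -0.053 − (-0.9542)·0.028 = -0.026.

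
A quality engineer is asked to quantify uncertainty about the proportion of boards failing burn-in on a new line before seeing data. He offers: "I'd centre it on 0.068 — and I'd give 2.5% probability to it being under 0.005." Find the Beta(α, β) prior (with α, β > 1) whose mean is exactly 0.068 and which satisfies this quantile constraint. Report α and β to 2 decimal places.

α ≈ 1.48, β ≈ 20.22

With mean 0.068 fixed, write α = 0.068s, β = 0.932s where s = α+β.
Need P(θ < 0.005) = 0.025 under Beta(0.068s, 0.932s). Normal approximation: (q−m)/√(m(1−m)/s) ≈ z_{0.025} = -1.96, so s ≈ 0.068·0.932·(-1.96)²/(0.005−0.068)² = 61.3.
At s = 61.3: P(θ<0.005) ≈ 0.000. Adjusting to match 0.025 gives s ≈ 21.70.
So α = 0.068·21.70 ≈ 1.48, β = 0.932·21.70 ≈ 20.22.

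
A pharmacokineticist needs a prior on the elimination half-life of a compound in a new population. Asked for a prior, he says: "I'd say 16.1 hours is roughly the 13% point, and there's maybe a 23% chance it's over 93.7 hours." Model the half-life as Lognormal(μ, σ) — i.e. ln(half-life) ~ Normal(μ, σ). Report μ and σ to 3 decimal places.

If T ~ Lognormal(μ,σ) then ln T ~ Normal(μ,σ), so the p-quantile of ln T is μ + z_p·σ.
ln(16.1) = 2.779 and ln(93.7) = 4.54; z_{0.13} = -1.126, z_{0.77} = 0.7388.
σ = (4.54 − 2.779)/(0.7388 − (-1.126)) = 0.944.
μ = 2.779 − (-1.126)·0.944 = 3.842.

μ ≈ 3.842, σ ≈ 0.944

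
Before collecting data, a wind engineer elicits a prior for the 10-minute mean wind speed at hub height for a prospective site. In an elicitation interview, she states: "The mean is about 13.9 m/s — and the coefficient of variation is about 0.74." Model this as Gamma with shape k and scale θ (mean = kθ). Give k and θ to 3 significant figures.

For Gamma(k, scale θ): mean = kθ, variance = kθ², so CV = 1/√k.
CV = 0.74, hence k = 1/CV² = 1.83.
Then θ = mean/k = 13.9/1.83 = 7.61.

k ≈ 1.83, θ ≈ 7.61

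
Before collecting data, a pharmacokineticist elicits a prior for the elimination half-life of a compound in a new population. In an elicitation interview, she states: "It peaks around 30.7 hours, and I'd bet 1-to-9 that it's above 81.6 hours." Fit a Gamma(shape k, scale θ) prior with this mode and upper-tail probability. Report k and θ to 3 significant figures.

Gamma(k,θ) with k>1 has mode (k−1)θ, so θ = 30.7/(k−1).
Need P(X < 81.6) = 0.9 with θ tied to k this way. Start at k = 2, θ = 30.7: P(X<81.6) ≈ 0.744.
Too low — raise k to concentrate. Iterating converges to k ≈ 3.01.
Then θ = 30.7/(3.01−1) ≈ 15.3.

k ≈ 3.01, θ ≈ 15.3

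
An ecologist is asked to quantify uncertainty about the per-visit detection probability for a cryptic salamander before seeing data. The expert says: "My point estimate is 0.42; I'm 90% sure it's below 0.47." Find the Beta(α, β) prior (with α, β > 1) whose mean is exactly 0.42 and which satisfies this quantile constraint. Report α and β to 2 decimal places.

α ≈ 67.65, β ≈ 93.42

With mean 0.42 fixed, write α = 0.42s, β = 0.58s where s = α+β.
Need P(θ < 0.47) = 0.9 under Beta(0.42s, 0.58s). Normal approximation: (q−m)/√(m(1−m)/s) ≈ z_{0.9} = 1.28, so s ≈ 0.42·0.58·(1.28)²/(0.47−0.42)² = 160.0.
At s = 160.0: P(θ<0.47) ≈ 0.899. Adjusting to match 0.9 gives s ≈ 161.06.
So α = 0.42·161.06 ≈ 67.65, β = 0.58·161.06 ≈ 93.42.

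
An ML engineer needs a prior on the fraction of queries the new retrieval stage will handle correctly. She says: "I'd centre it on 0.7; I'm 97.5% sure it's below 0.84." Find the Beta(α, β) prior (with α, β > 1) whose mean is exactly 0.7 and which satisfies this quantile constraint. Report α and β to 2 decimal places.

α ≈ 23.57, β ≈ 10.10

With mean 0.7 fixed, write α = 0.7s, β = 0.3s where s = α+β.
Need P(θ < 0.84) = 0.975 under Beta(0.7s, 0.3s). Normal approximation: (q−m)/√(m(1−m)/s) ≈ z_{0.975} = 1.96, so s ≈ 0.7·0.3·(1.96)²/(0.84−0.7)² = 41.2.
At s = 41.2: P(θ<0.84) ≈ 0.985. Adjusting to match 0.975 gives s ≈ 33.67.
So α = 0.7·33.67 ≈ 23.57, β = 0.3·33.67 ≈ 10.10.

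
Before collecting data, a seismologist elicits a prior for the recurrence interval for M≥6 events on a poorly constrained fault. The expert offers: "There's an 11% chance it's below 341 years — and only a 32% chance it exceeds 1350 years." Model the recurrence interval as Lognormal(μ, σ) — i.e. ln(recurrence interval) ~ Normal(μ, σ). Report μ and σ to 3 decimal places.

If T ~ Lognormal(μ,σ) then ln T ~ Normal(μ,σ), so the p-quantile of ln T is μ + z_p·σ.
ln(341) = 5.832 and ln(1350) = 7.208; z_{0.11} = -1.227, z_{0.68} = 0.4677.
σ = (7.208 − 5.832)/(0.4677 − (-1.227)) = 0.812.
μ = 5.832 − (-1.227)·0.812 = 6.828.

μ ≈ 6.828, σ ≈ 0.812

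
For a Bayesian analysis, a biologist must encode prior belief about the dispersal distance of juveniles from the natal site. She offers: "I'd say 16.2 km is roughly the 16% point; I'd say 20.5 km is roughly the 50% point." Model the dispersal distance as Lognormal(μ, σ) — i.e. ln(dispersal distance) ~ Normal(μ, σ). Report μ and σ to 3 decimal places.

μ ≈ 3.020, σ ≈ 0.237

If T ~ Lognormal(μ,σ) then ln T ~ Normal(μ,σ), so the p-quantile of ln T is μ + z_p·σ.
ln(16.2) = 2.785 and ln(20.5) = 3.02; z_{0.16} = -0.9945, z_{0.5} = 0.
σ = (3.02 − 2.785)/(0 − (-0.9945)) = 0.237.
μ = 2.785 − (-0.9945)·0.237 = 3.020.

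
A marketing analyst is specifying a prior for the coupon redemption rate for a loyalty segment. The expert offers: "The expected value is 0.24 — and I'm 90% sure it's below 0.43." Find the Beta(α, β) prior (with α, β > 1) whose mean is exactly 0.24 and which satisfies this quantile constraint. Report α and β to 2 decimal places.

With mean 0.24 fixed, write α = 0.24s, β = 0.76s where s = α+β.
Need P(θ < 0.43) = 0.9 under Beta(0.24s, 0.76s). Normal approximation: (q−m)/√(m(1−m)/s) ≈ z_{0.9} = 1.28, so s ≈ 0.24·0.76·(1.28)²/(0.43−0.24)² = 8.3.
At s = 8.3: P(θ<0.43) ≈ 0.894. Adjusting to match 0.9 gives s ≈ 8.87.
So α = 0.24·8.87 ≈ 2.13, β = 0.76·8.87 ≈ 6.74.

α ≈ 2.13, β ≈ 6.74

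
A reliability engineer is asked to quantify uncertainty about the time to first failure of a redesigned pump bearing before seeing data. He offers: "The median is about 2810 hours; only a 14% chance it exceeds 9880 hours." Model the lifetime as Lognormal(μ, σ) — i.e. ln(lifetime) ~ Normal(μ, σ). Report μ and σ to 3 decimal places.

μ ≈ 7.941, σ ≈ 1.164

If T ~ Lognormal(μ,σ) then ln T ~ Normal(μ,σ), so the p-quantile of ln T is μ + z_p·σ.
ln(2810) = 7.941 and ln(9880) = 9.198; z_{0.5} = 0, z_{0.86} = 1.08.
σ = (9.198 − 7.941)/(1.08 − (0)) = 1.164.
μ = 7.941 − (0)·1.164 = 7.941.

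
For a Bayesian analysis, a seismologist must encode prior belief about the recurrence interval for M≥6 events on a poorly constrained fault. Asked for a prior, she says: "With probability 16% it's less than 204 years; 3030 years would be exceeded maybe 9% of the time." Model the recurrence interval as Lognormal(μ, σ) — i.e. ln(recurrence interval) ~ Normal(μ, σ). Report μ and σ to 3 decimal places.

μ ≈ 6.467, σ ≈ 1.155

If T ~ Lognormal(μ,σ) then ln T ~ Normal(μ,σ), so the p-quantile of ln T is μ + z_p·σ.
ln(204) = 5.318 and ln(3030) = 8.016; z_{0.16} = -0.9945, z_{0.91} = 1.341.
σ = (8.016 − 5.318)/(1.341 − (-0.9945)) = 1.155.
μ = 5.318 − (-0.9945)·1.155 = 6.467.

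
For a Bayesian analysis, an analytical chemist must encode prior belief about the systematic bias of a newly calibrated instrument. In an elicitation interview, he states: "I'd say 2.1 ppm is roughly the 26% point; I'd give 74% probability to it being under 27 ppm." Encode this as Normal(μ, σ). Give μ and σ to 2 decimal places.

μ = 14.55, σ = 19.35

The p-quantile of Normal(μ,σ) is μ + z_p·σ, with z_{0.26} = -0.6433 and z_{0.74} = 0.6433.
Eliminate σ: μ = (z₂·x₁ − z₁·x₂)/(z₂ − z₁) = (0.6433·2.1 − (-0.6433)·27)/1.287 = 14.55.
Then σ = (x₂ − x₁)/(z₂ − z₁) = (27 − 2.1)/1.287 = 19.35.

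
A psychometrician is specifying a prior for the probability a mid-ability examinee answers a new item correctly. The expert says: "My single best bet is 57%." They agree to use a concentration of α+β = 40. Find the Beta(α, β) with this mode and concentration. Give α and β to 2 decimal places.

α = 22.66, β = 17.34

For α,β > 1 the Beta mode is (α−1)/(α+β−2). With α+β = 40, the mode is (α−1)/38.
Set (α−1)/38 = 0.57 → α = 1 + 0.57·38 = 22.66.
β = 40 − α = 17.34.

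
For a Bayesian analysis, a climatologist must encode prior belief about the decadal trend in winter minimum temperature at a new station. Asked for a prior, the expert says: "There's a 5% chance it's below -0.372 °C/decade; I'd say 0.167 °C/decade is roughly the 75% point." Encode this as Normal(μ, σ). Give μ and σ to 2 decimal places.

μ = 0.01, σ = 0.23

For Normal(μ,σ), the p-quantile is μ + z_p·σ. Here z_{0.05} = -1.645, z_{0.75} = 0.6745.
So -0.372 = μ − 1.645σ and 0.167 = μ + 0.6745σ.
Subtracting: σ = (0.167 − -0.372)/(0.6745 − (-1.645)) = 0.23.
Then μ = -0.372 − (-1.645)·0.23 = 0.01.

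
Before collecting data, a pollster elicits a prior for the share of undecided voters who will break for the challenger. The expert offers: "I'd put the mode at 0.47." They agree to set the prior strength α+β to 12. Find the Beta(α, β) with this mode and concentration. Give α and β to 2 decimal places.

For α,β > 1 the Beta mode is (α−1)/(α+β−2). With α+β = 12, the mode is (α−1)/10.
Set (α−1)/10 = 0.47 → α = 1 + 0.47·10 = 5.70.
β = 12 − α = 6.30.

α = 5.70, β = 6.30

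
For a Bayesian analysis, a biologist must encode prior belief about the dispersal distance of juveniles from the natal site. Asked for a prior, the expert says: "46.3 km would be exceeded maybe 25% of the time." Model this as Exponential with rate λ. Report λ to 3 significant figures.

λ ≈ 0.0299

P(T > 46.3) = e^(−λ·46.3) = 0.25, so λ = −ln(0.25)/46.3 = 0.0299.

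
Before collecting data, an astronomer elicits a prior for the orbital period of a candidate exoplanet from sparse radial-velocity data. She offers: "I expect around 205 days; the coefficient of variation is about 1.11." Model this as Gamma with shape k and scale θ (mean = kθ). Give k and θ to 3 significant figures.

For Gamma(k, scale θ): mean = kθ, variance = kθ², so CV = 1/√k.
CV = 1.11, hence k = 1/CV² = 0.812.
Then θ = mean/k = 205/0.812 = 253.

k ≈ 0.812, θ ≈ 253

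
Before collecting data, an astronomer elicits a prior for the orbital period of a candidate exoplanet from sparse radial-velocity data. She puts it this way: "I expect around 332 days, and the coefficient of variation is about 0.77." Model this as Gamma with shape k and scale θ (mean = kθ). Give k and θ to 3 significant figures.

k ≈ 1.69, θ ≈ 197

For Gamma(k, scale θ): mean = kθ, variance = kθ², so CV = 1/√k.
CV = 0.77, hence k = 1/CV² = 1.69.
Then θ = mean/k = 332/1.69 = 197.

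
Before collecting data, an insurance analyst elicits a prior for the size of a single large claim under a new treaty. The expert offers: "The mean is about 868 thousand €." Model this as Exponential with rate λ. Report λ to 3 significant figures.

Exponential mean = 1/λ, so λ = 1/868.0 = 0.00115.

λ ≈ 0.00115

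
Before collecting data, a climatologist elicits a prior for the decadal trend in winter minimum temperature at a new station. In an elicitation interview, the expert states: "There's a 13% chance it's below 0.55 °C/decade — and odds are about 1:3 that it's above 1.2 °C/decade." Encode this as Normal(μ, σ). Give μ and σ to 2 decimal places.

For Normal(μ,σ), the p-quantile is μ + z_p·σ. Here z_{0.13} = -1.126, z_{0.75} = 0.6745.
So 0.55 = μ − 1.126σ and 1.2 = μ + 0.6745σ.
Subtracting: σ = (1.2 − 0.55)/(0.6745 − (-1.126)) = 0.36.
Then μ = 0.55 − (-1.126)·0.36 = 0.96.

μ = 0.96, σ = 0.36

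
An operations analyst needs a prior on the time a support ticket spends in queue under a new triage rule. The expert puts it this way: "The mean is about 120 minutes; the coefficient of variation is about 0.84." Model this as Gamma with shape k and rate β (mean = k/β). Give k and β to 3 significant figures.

For Gamma(k, rate β): mean = k/β, variance = k/β², so CV = 1/√k.
CV = 0.84, hence k = 1/CV² = 1.42.
Then β = k/mean = 1.42/120 = 0.0118.

k ≈ 1.42, β ≈ 0.0118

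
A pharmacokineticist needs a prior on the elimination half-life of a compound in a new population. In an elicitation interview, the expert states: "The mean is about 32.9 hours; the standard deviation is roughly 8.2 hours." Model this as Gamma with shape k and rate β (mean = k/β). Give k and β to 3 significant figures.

k ≈ 16.1, β ≈ 0.489

For Gamma(k, rate β): mean = k/β, variance = k/β², so CV = 1/√k.
CV = SD/mean = 8.2/32.9 = 0.2492, hence k = 1/CV² = 16.1.
Then β = k/mean = 16.1/32.9 = 0.489.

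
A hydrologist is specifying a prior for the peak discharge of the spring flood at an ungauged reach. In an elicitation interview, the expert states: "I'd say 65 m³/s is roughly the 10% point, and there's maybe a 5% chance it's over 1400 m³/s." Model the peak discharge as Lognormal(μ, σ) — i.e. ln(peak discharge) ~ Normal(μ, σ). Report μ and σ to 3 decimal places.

μ ≈ 5.519, σ ≈ 1.049

If T ~ Lognormal(μ,σ) then ln T ~ Normal(μ,σ), so the p-quantile of ln T is μ + z_p·σ.
ln(65) = 4.174 and ln(1400) = 7.244; z_{0.1} = -1.282, z_{0.95} = 1.645.
σ = (7.244 − 4.174)/(1.645 − (-1.282)) = 1.049.
μ = 4.174 − (-1.282)·1.049 = 5.519.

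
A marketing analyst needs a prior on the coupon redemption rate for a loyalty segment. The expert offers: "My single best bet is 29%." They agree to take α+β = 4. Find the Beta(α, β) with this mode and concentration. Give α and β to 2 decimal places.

α = 1.58, β = 2.42

For α,β > 1 the Beta mode is (α−1)/(α+β−2). With α+β = 4, the mode is (α−1)/2.
Set (α−1)/2 = 0.29 → α = 1 + 0.29·2 = 1.58.
β = 4 − α = 2.42.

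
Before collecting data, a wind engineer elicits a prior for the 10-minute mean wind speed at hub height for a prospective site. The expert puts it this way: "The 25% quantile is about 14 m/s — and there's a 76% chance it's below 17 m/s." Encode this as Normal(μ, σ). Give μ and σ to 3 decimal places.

For Normal(μ,σ), the p-quantile is μ + z_p·σ. Here z_{0.25} = -0.6745, z_{0.76} = 0.7063.
So 14 = μ − 0.6745σ and 17 = μ + 0.7063σ.
Subtracting: σ = (17 − 14)/(0.7063 − (-0.6745)) = 2.173.
Then μ = 14 − (-0.6745)·2.173 = 15.465.

μ = 15.465, σ = 2.173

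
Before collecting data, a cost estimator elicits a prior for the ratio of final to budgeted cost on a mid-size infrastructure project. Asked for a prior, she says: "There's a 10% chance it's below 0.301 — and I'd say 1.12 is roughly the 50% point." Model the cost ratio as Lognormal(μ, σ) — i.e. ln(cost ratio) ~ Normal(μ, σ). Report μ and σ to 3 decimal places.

μ ≈ 0.113, σ ≈ 1.025

If T ~ Lognormal(μ,σ) then ln T ~ Normal(μ,σ), so the p-quantile of ln T is μ + z_p·σ.
ln(0.301) = -1.201 and ln(1.12) = 0.1133; z_{0.1} = -1.282, z_{0.5} = 0.
σ = (0.1133 − -1.201)/(0 − (-1.282)) = 1.025.
μ = -1.201 − (-1.282)·1.025 = 0.113.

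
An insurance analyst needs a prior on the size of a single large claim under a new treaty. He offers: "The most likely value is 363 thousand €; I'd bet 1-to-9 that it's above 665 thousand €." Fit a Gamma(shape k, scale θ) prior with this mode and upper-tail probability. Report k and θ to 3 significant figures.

k ≈ 6.2, θ ≈ 69.8

Gamma(k,θ) with k>1 has mode (k−1)θ, so θ = 363/(k−1).
Need P(X < 665) = 0.9 with θ tied to k this way. Start at k = 2, θ = 363: P(X<665) ≈ 0.547.
Too low — raise k to concentrate. Iterating converges to k ≈ 6.2.
Then θ = 363/(6.2−1) ≈ 69.8.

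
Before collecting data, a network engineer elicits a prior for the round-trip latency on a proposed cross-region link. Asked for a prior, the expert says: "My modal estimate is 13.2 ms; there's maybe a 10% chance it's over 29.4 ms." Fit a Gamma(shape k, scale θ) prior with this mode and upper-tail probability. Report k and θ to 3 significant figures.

Gamma(k,θ) with k>1 has mode (k−1)θ, so θ = 13.2/(k−1).
Need P(X < 29.4) = 0.9 with θ tied to k this way. Start at k = 2, θ = 13.2: P(X<29.4) ≈ 0.652.
Too low — raise k to concentrate. Iterating converges to k ≈ 4.
Then θ = 13.2/(4−1) ≈ 4.4.

k ≈ 4, θ ≈ 4.4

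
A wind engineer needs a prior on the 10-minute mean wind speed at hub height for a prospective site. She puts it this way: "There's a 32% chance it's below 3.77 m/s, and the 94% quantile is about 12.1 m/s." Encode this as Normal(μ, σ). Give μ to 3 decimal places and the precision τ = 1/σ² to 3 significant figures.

The p-quantile of Normal(μ,σ) is μ + z_p·σ, with z_{0.32} = -0.4677 and z_{0.94} = 1.555.
Eliminate σ: μ = (z₂·x₁ − z₁·x₂)/(z₂ − z₁) = (1.555·3.77 − (-0.4677)·12.1)/2.022 = 5.696.
Then σ = (x₂ − x₁)/(z₂ − z₁) = (12.1 − 3.77)/2.022 = 4.119.
Precision τ = 1/σ² = 1/4.119² = 0.0589.

μ = 5.696, τ = 0.0589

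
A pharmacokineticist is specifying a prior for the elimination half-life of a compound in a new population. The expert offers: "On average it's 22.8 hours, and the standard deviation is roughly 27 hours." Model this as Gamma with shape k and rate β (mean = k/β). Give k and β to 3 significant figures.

k ≈ 0.713, β ≈ 0.0313

For Gamma(k, rate β): mean = k/β, variance = k/β², so CV = 1/√k.
CV = SD/mean = 27/22.8 = 1.184, hence k = 1/CV² = 0.713.
Then β = k/mean = 0.713/22.8 = 0.0313.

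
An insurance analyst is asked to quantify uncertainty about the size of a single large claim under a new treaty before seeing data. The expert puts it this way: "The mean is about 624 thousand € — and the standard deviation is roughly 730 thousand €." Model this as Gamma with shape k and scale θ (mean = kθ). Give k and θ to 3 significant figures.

k ≈ 0.731, θ ≈ 854

For Gamma(k, scale θ): mean = kθ, variance = kθ², so CV = 1/√k.
CV = SD/mean = 730/624 = 1.17, hence k = 1/CV² = 0.731.
Then θ = mean/k = 624/0.731 = 854.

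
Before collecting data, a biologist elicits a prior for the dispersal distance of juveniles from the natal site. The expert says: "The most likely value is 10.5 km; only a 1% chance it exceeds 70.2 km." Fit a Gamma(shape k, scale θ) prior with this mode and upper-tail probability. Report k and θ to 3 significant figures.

k ≈ 1.99, θ ≈ 10.6

Gamma(k,θ) with k>1 has mode (k−1)θ, so θ = 10.5/(k−1).
Need P(X < 70.2) = 0.99 with θ tied to k this way. Start at k = 2, θ = 10.5: P(X<70.2) ≈ 0.990.
Too high — lower k to spread out. Iterating converges to k ≈ 1.99.
Then θ = 10.5/(1.99−1) ≈ 10.6.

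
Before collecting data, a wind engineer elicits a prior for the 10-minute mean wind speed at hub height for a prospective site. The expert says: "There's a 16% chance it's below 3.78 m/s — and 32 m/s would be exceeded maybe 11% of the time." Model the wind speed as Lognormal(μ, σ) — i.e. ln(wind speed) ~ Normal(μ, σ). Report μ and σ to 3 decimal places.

μ ≈ 2.286, σ ≈ 0.962

If T ~ Lognormal(μ,σ) then ln T ~ Normal(μ,σ), so the p-quantile of ln T is μ + z_p·σ.
ln(3.78) = 1.33 and ln(32) = 3.466; z_{0.16} = -0.9945, z_{0.89} = 1.227.
σ = (3.466 − 1.33)/(1.227 − (-0.9945)) = 0.962.
μ = 1.33 − (-0.9945)·0.962 = 2.286.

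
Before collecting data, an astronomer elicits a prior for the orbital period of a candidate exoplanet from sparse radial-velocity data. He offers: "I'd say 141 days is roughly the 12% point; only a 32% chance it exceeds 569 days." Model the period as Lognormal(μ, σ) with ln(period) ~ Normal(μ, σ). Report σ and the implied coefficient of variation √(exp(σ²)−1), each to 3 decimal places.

If T ~ Lognormal(μ,σ) then ln T ~ Normal(μ,σ), so the p-quantile of ln T is μ + z_p·σ.
ln(141) = 4.949 and ln(569) = 6.344; z_{0.12} = -1.175, z_{0.68} = 0.4677.
σ = (6.344 − 4.949)/(0.4677 − (-1.175)) = 0.849.
μ = 4.949 − (-1.175)·0.849 = 5.947.
CV = √(exp(σ²)−1) = √(exp(0.7213)−1) = 1.028.

σ ≈ 0.849, CV ≈ 1.028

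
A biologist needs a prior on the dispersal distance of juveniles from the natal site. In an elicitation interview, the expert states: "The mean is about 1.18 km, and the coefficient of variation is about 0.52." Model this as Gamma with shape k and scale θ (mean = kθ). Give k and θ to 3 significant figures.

k ≈ 3.7, θ ≈ 0.319

For Gamma(k, scale θ): mean = kθ, variance = kθ², so CV = 1/√k.
CV = 0.52, hence k = 1/CV² = 3.7.
Then θ = mean/k = 1.18/3.7 = 0.319.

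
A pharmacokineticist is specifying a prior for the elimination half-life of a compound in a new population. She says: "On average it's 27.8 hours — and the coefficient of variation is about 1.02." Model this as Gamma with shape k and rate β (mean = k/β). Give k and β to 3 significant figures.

k ≈ 0.961, β ≈ 0.0346

For Gamma(k, rate β): mean = k/β, variance = k/β², so CV = 1/√k.
CV = 1.02, hence k = 1/CV² = 0.961.
Then β = k/mean = 0.961/27.8 = 0.0346.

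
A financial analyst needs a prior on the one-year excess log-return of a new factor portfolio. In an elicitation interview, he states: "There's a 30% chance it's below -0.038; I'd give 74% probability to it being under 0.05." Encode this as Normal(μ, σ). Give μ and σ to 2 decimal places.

The p-quantile of Normal(μ,σ) is μ + z_p·σ, with z_{0.3} = -0.5244 and z_{0.74} = 0.6433.
Eliminate σ: μ = (z₂·x₁ − z₁·x₂)/(z₂ − z₁) = (0.6433·-0.038 − (-0.5244)·0.05)/1.168 = 0.00.
Then σ = (x₂ − x₁)/(z₂ − z₁) = (0.05 − -0.038)/1.168 = 0.08.

μ = 0.00, σ = 0.08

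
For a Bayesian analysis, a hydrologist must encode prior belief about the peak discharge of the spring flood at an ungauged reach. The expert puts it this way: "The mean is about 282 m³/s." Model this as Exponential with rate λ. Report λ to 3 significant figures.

λ ≈ 0.00355

Exponential mean = 1/λ, so λ = 1/282.0 = 0.00355.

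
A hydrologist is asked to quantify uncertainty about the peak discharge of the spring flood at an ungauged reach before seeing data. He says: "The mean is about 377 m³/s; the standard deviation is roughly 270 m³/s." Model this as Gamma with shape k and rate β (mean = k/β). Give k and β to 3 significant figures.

k ≈ 1.95, β ≈ 0.00517

For Gamma(k, rate β): mean = k/β, variance = k/β², so CV = 1/√k.
CV = SD/mean = 270/377 = 0.7162, hence k = 1/CV² = 1.95.
Then β = k/mean = 1.95/377 = 0.00517.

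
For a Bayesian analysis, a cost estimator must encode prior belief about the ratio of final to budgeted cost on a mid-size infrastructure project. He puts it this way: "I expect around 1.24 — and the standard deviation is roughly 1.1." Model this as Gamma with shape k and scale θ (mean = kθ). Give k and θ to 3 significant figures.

For Gamma(k, scale θ): mean = kθ, variance = kθ², so CV = 1/√k.
CV = SD/mean = 1.1/1.24 = 0.8871, hence k = 1/CV² = 1.27.
Then θ = mean/k = 1.24/1.27 = 0.976.

k ≈ 1.27, θ ≈ 0.976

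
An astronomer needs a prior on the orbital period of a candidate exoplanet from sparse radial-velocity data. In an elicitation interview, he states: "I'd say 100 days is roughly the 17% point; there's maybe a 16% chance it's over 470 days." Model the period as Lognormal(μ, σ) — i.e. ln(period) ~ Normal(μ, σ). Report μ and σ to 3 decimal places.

If T ~ Lognormal(μ,σ) then ln T ~ Normal(μ,σ), so the p-quantile of ln T is μ + z_p·σ.
ln(100) = 4.605 and ln(470) = 6.153; z_{0.17} = -0.9542, z_{0.84} = 0.9945.
σ = (6.153 − 4.605)/(0.9945 − (-0.9542)) = 0.794.
μ = 4.605 − (-0.9542)·0.794 = 5.363.

μ ≈ 5.363, σ ≈ 0.794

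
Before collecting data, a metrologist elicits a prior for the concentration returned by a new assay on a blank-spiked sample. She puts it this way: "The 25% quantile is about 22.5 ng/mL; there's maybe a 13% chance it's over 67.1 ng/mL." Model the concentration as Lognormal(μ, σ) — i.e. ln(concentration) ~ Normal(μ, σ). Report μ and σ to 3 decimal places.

If T ~ Lognormal(μ,σ) then ln T ~ Normal(μ,σ), so the p-quantile of ln T is μ + z_p·σ.
ln(22.5) = 3.114 and ln(67.1) = 4.206; z_{0.25} = -0.6745, z_{0.87} = 1.126.
σ = (4.206 − 3.114)/(1.126 − (-0.6745)) = 0.607.
μ = 3.114 − (-0.6745)·0.607 = 3.523.

μ ≈ 3.523, σ ≈ 0.607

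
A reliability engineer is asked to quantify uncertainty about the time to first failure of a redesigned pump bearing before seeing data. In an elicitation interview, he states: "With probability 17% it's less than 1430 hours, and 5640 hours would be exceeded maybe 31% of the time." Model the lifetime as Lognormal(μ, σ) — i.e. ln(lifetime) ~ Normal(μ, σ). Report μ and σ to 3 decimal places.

If T ~ Lognormal(μ,σ) then ln T ~ Normal(μ,σ), so the p-quantile of ln T is μ + z_p·σ.
ln(1430) = 7.265 and ln(5640) = 8.638; z_{0.17} = -0.9542, z_{0.69} = 0.4959.
σ = (8.638 − 7.265)/(0.4959 − (-0.9542)) = 0.946.
μ = 7.265 − (-0.9542)·0.946 = 8.168.

μ ≈ 8.168, σ ≈ 0.946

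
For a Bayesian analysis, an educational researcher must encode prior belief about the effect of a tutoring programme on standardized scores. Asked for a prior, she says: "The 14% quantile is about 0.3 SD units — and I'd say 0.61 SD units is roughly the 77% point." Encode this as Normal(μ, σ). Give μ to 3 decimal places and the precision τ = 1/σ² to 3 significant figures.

For Normal(μ,σ), the p-quantile is μ + z_p·σ. Here z_{0.14} = -1.08, z_{0.77} = 0.7388.
So 0.3 = μ − 1.08σ and 0.61 = μ + 0.7388σ.
Subtracting: σ = (0.61 − 0.3)/(0.7388 − (-1.08)) = 0.170.
Then μ = 0.3 − (-1.08)·0.170 = 0.484.
Precision τ = 1/σ² = 1/0.1704² = 34.4.

μ = 0.484, τ = 34.4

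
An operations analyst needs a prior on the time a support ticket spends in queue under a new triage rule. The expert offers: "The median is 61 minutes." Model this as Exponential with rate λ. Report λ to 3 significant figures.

Exponential median = ln 2 / λ, so λ = ln 2 / 61.0 = 0.0114.

λ ≈ 0.0114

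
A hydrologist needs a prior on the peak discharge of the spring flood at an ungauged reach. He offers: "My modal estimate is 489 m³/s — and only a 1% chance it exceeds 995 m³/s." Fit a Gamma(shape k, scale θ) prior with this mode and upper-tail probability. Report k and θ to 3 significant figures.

k ≈ 10.7, θ ≈ 50.4

Gamma(k,θ) with k>1 has mode (k−1)θ, so θ = 489/(k−1).
Need P(X < 995) = 0.99 with θ tied to k this way. Start at k = 2, θ = 489: P(X<995) ≈ 0.603.
Too low — raise k to concentrate. Iterating converges to k ≈ 10.7.
Then θ = 489/(10.7−1) ≈ 50.4.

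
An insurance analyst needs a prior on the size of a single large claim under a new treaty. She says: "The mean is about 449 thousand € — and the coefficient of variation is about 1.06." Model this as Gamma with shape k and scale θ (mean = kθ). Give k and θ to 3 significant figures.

For Gamma(k, scale θ): mean = kθ, variance = kθ², so CV = 1/√k.
CV = 1.06, hence k = 1/CV² = 0.89.
Then θ = mean/k = 449/0.89 = 504.

k ≈ 0.89, θ ≈ 504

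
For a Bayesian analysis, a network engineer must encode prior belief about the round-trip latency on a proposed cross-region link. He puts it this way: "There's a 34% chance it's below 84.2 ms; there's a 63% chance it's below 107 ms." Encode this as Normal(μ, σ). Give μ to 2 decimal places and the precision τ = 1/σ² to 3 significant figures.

μ = 96.83, τ = 0.00107

For Normal(μ,σ), the p-quantile is μ + z_p·σ. Here z_{0.34} = -0.4125, z_{0.63} = 0.3319.
So 84.2 = μ − 0.4125σ and 107 = μ + 0.3319σ.
Subtracting: σ = (107 − 84.2)/(0.3319 − (-0.4125)) = 30.63.
Then μ = 84.2 − (-0.4125)·30.63 = 96.83.
Precision τ = 1/σ² = 1/30.63² = 0.00107.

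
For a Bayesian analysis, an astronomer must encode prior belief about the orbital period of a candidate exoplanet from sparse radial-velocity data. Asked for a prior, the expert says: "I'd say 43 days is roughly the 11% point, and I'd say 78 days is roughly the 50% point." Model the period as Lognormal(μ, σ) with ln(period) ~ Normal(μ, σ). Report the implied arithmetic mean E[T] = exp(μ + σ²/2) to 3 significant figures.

If T ~ Lognormal(μ,σ) then ln T ~ Normal(μ,σ), so the p-quantile of ln T is μ + z_p·σ.
ln(43) = 3.761 and ln(78) = 4.357; z_{0.11} = -1.227, z_{0.5} = 0.
σ = (4.357 − 3.761)/(0 − (-1.227)) = 0.486.
μ = 3.761 − (-1.227)·0.486 = 4.357.
E[T] = exp(μ + σ²/2) = exp(4.357 + 0.1179) = 87.8 days.

E[T] ≈ 87.8 days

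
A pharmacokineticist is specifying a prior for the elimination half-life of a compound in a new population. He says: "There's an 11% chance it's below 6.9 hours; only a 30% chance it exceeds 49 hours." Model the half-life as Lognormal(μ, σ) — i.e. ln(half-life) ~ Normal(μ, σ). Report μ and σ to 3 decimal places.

If T ~ Lognormal(μ,σ) then ln T ~ Normal(μ,σ), so the p-quantile of ln T is μ + z_p·σ.
ln(6.9) = 1.932 and ln(49) = 3.892; z_{0.11} = -1.227, z_{0.7} = 0.5244.
σ = (3.892 − 1.932)/(0.5244 − (-1.227)) = 1.120.
μ = 1.932 − (-1.227)·1.120 = 3.305.

μ ≈ 3.305, σ ≈ 1.120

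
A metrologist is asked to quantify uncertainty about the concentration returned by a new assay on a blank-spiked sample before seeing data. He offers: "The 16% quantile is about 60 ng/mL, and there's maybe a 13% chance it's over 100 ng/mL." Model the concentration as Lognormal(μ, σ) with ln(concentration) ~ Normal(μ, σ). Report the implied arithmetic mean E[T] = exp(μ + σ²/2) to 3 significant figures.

E[T] ≈ 78.5 ng/mL

If T ~ Lognormal(μ,σ) then ln T ~ Normal(μ,σ), so the p-quantile of ln T is μ + z_p·σ.
ln(60) = 4.094 and ln(100) = 4.605; z_{0.16} = -0.9945, z_{0.87} = 1.126.
σ = (4.605 − 4.094)/(1.126 − (-0.9945)) = 0.241.
μ = 4.094 − (-0.9945)·0.241 = 4.334.
E[T] = exp(μ + σ²/2) = exp(4.334 + 0.0290) = 78.5 ng/mL.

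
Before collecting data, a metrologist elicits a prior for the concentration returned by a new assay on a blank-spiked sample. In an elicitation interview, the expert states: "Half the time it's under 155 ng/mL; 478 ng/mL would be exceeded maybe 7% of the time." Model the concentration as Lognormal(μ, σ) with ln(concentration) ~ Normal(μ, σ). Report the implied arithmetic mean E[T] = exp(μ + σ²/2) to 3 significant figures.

If T ~ Lognormal(μ,σ) then ln T ~ Normal(μ,σ), so the p-quantile of ln T is μ + z_p·σ.
ln(155) = 5.043 and ln(478) = 6.17; z_{0.5} = 0, z_{0.93} = 1.476.
σ = (6.17 − 5.043)/(1.476 − (0)) = 0.763.
μ = 5.043 − (0)·0.763 = 5.043.
E[T] = exp(μ + σ²/2) = exp(5.043 + 0.2912) = 207 ng/mL.

E[T] ≈ 207 ng/mL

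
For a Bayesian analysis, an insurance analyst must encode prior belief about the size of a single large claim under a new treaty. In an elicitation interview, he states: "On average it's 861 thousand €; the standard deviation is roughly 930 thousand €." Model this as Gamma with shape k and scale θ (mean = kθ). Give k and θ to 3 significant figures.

k ≈ 0.857, θ ≈ 1000

For Gamma(k, scale θ): mean = kθ, variance = kθ², so CV = 1/√k.
CV = SD/mean = 930/861 = 1.08, hence k = 1/CV² = 0.857.
Then θ = mean/k = 861/0.857 = 1000.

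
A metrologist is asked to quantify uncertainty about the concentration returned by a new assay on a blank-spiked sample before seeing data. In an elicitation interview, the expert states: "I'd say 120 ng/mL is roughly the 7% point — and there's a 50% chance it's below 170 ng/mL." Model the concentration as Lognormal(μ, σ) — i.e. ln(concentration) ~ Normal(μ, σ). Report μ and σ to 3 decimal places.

If T ~ Lognormal(μ,σ) then ln T ~ Normal(μ,σ), so the p-quantile of ln T is μ + z_p·σ.
ln(120) = 4.787 and ln(170) = 5.136; z_{0.07} = -1.476, z_{0.5} = 0.
σ = (5.136 − 4.787)/(0 − (-1.476)) = 0.236.
μ = 4.787 − (-1.476)·0.236 = 5.136.

μ ≈ 5.136, σ ≈ 0.236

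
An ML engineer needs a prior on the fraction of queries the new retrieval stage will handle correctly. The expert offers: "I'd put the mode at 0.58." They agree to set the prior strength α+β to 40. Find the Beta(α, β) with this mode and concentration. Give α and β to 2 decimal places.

For α,β > 1 the Beta mode is (α−1)/(α+β−2). With α+β = 40, the mode is (α−1)/38.
Set (α−1)/38 = 0.58 → α = 1 + 0.58·38 = 23.04.
β = 40 − α = 16.96.

α = 23.04, β = 16.96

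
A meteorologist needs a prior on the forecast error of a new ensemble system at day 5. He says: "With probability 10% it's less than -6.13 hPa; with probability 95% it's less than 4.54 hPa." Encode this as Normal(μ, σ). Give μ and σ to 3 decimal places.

For Normal(μ,σ), the p-quantile is μ + z_p·σ. Here z_{0.1} = -1.282, z_{0.95} = 1.645.
So -6.13 = μ − 1.282σ and 4.54 = μ + 1.645σ.
Subtracting: σ = (4.54 − -6.13)/(1.645 − (-1.282)) = 3.646.
Then μ = -6.13 − (-1.282)·3.646 = -1.457.

μ = -1.457, σ = 3.646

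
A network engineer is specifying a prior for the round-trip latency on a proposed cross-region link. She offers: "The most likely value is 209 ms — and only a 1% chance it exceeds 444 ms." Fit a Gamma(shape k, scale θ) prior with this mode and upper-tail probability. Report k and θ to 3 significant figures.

k ≈ 9.55, θ ≈ 24.4

Gamma(k,θ) with k>1 has mode (k−1)θ, so θ = 209/(k−1).
Need P(X < 444) = 0.99 with θ tied to k this way. Start at k = 2, θ = 209: P(X<444) ≈ 0.627.
Too low — raise k to concentrate. Iterating converges to k ≈ 9.55.
Then θ = 209/(9.55−1) ≈ 24.4.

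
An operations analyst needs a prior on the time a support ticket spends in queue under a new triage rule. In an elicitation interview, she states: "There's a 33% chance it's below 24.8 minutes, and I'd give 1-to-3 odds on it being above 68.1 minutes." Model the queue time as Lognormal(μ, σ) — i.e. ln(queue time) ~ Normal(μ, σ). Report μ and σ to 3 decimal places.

If T ~ Lognormal(μ,σ) then ln T ~ Normal(μ,σ), so the p-quantile of ln T is μ + z_p·σ.
ln(24.8) = 3.211 and ln(68.1) = 4.221; z_{0.33} = -0.4399, z_{0.75} = 0.6745.
σ = (4.221 − 3.211)/(0.6745 − (-0.4399)) = 0.906.
μ = 3.211 − (-0.4399)·0.906 = 3.610.

μ ≈ 3.610, σ ≈ 0.906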